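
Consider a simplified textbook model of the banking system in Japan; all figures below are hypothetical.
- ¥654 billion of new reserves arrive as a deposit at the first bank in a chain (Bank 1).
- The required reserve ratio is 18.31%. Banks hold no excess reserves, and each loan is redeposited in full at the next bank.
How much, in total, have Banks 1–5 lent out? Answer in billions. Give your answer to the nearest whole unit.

¥1856 billion

Bank i lends (1 − rr)^i of the original deposit: Bank 1 lends 654·0.8169 = 534.2526, Bank 2 lends 654·0.8169² ≈ 436.4309, and so on.
Summing a geometric series: total = 654·[0.8169·(1 − 0.8169^5) / (1 − 0.8169)] ≈ 1856.3608 billion.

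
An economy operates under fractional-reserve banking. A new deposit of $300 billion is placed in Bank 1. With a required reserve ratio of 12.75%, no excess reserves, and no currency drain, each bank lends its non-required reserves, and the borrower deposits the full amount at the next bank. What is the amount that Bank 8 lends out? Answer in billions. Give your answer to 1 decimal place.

Each bank lends a fraction (1 − rr) = 0.8725 of the deposit it receives, so Bank 8 receives 300·0.8725^7 and lends 300·0.8725^8 ≈ 100.7499 billion.

$100.7 billion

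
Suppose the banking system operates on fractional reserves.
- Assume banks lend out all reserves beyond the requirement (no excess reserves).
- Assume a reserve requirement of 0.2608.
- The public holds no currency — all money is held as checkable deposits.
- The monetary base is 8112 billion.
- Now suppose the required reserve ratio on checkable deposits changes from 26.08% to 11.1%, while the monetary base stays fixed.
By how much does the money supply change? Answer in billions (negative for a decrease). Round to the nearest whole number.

Initially m₁ = 1 / (0.2608) ≈ 3.83436, so M₁ = 3.83436 × 8112 ≈ 31104.3283 billion.
After the change m₂ = 1 / (0.111) ≈ 9.00901, so M₂ = 9.00901 × 8112 ≈ 73081.0891 billion.
ΔM = M₂ − M₁ = 73081.0891 − 31104.3283 = 41976.7608 billion.

41977 billion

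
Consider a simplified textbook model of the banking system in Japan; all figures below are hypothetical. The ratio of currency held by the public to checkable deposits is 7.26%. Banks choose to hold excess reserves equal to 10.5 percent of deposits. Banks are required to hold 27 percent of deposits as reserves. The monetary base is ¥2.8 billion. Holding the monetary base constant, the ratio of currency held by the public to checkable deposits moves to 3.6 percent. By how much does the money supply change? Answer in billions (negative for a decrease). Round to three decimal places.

¥0.348 billion

Initially m₁ = (1 + 0.0726) / (0.27 + 0.105 + 0.0726) ≈ 2.39634, so M₁ = 2.39634 × 2.8 ≈ 6.7098 billion.
After the change m₂ = (1 + 0.036) / (0.27 + 0.105 + 0.036) ≈ 2.52068, so M₂ = 2.52068 × 2.8 ≈ 7.0579 billion.
ΔM = M₂ − M₁ = 7.0579 − 6.7098 = 0.3481 billion.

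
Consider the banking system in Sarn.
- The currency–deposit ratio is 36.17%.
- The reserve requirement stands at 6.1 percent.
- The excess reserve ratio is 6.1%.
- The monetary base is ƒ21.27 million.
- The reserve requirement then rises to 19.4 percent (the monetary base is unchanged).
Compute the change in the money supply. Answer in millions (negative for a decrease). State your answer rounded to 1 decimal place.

-12.9 million

Initially m₁ = (1 + 0.3617) / (0.061 + 0.061 + 0.3617) ≈ 2.8152, so M₁ = 2.8152 × 21.27 ≈ 59.8793 million.
After the change m₂ = (1 + 0.3617) / (0.194 + 0.061 + 0.3617) ≈ 2.2080, so M₂ = 2.2080 × 21.27 ≈ 46.9642 million.
ΔM = M₂ − M₁ = 46.9642 − 59.8793 = -12.9151 million.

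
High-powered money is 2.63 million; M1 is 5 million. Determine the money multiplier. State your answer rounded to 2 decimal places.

The money multiplier is m = M / MB = 5 / 2.63 ≈ 1.90114.

1.90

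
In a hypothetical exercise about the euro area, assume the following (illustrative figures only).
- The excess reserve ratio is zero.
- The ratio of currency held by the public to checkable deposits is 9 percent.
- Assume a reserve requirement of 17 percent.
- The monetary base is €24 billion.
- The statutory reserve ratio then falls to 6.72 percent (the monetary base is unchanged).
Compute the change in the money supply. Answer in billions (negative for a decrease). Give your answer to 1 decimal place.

€65.8 billion

Initially m₁ = (1 + 0.09) / (0.17 + 0.09) ≈ 4.1923, so M₁ = 4.1923 × 24 = 100.6152 billion.
After the change m₂ = (1 + 0.09) / (0.0672 + 0.09) ≈ 6.9338, so M₂ = 6.9338 × 24 = 166.4112 billion.
ΔM = M₂ − M₁ = 166.4112 − 100.6152 = 65.796 billion.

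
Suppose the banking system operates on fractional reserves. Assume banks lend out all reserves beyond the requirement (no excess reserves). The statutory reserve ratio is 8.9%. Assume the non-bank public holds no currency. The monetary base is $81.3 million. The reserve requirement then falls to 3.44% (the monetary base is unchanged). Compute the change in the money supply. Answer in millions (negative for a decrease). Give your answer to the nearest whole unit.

$1450 million

Initially m₁ = 1 / (0.089) ≈ 11.2360, so M₁ = 11.2360 × 81.3 = 913.4868 million.
After the change m₂ = 1 / (0.0344) ≈ 29.0698, so M₂ = 29.0698 × 81.3 ≈ 2363.3747 million.
ΔM = M₂ − M₁ = 2363.3747 − 913.4868 = 1449.8879 million.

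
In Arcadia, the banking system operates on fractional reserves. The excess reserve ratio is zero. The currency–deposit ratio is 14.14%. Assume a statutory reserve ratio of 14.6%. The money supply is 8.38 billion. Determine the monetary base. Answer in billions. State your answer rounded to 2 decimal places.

The money multiplier is m = (1 + c) / (rr + c) = (1 + 0.1414) / (0.146 + 0.1414) ≈ 3.9715.
MB = M / m = 8.38 / 3.9715 ≈ 2.11 billion.

2.11 billion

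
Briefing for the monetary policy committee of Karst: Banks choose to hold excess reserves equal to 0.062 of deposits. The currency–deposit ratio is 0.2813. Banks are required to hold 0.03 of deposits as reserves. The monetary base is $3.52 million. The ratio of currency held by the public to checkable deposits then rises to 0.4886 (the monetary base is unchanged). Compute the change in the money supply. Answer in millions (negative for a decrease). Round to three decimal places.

Initially m₁ = (1 + 0.2813) / (0.03 + 0.062 + 0.2813) ≈ 3.43236, so M₁ = 3.43236 × 3.52 ≈ 12.0819 million.
After the change m₂ = (1 + 0.4886) / (0.03 + 0.062 + 0.4886) ≈ 2.56390, so M₂ = 2.56390 × 3.52 ≈ 9.0249 million.
ΔM = M₂ − M₁ = 9.0249 − 12.0819 = -3.057 million.

-3.057 million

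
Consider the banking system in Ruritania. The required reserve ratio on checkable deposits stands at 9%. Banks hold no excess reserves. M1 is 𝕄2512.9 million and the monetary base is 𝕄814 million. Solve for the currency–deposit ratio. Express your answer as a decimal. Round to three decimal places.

0.346

Using m = M/MB = 2512.9/814 ≈ 3.087101. From m = (1 + c)/(c + rr + e), rearranging gives 1 + c = m·(c + rr + e), so c·(1 − m) = m·(rr + e) − 1.
Hence c = [m·(rr + e) − 1]/(1 − m) = [3.087101 × (0.09 + 0) − 1] / (1 − 3.087101) ≈ 0.346011.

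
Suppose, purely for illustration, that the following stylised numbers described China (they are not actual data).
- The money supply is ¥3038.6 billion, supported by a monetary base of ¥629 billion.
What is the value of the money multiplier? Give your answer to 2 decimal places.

The money multiplier is m = M / MB = 3038.6 / 629 ≈ 4.83084.

4.83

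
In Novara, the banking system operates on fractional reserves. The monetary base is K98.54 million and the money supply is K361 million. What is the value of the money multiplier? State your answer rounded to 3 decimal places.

The money multiplier is m = M / MB = 361 / 98.54 ≈ 3.66349.

3.663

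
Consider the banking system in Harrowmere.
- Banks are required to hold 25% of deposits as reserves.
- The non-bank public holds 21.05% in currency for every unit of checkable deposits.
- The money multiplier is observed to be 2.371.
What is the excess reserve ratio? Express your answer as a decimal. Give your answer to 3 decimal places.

Using m = 2.371. Since m = (1 + c)/(c + rr + e), the denominator satisfies c + rr + e = (1 + c)/m = (1 + 0.2105) / 2.371 ≈ 0.510544.
With c = 0.2105 and rr = 0.25, the excess reserve ratio is 0.510544 − 0.2105 − 0.25 = 0.050044.

0.050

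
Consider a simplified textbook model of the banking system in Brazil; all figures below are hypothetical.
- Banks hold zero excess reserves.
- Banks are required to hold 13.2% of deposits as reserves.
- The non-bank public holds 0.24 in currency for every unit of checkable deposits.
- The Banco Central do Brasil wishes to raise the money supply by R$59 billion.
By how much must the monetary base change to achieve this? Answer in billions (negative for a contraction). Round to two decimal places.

R$17.70 billion

The money multiplier is m = (1 + c) / (rr + c) = (1 + 0.24) / (0.132 + 0.24) ≈ 3.33333.
ΔMB = ΔM / m = (+59) / 3.33333 ≈ 17.7 billion.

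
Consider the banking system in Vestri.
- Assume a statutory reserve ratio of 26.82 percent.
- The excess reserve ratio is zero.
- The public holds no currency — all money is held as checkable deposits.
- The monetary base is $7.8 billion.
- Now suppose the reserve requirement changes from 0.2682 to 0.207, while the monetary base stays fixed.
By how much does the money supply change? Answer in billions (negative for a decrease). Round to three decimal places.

$8.598 billion

Initially m₁ = 1 / (0.2682) ≈ 3.72856, so M₁ = 3.72856 × 7.8 ≈ 29.0828 billion.
After the change m₂ = 1 / (0.207) ≈ 4.83092, so M₂ = 4.83092 × 7.8 ≈ 37.6812 billion.
ΔM = M₂ − M₁ = 37.6812 − 29.0828 = 8.5984 billion.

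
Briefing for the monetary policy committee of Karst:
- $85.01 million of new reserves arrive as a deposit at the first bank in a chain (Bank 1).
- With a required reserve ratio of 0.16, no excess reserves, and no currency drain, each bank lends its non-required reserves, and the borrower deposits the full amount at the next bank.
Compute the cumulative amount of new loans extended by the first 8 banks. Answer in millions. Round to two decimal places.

Bank i lends (1 − rr)^i of the original deposit: Bank 1 lends 85.01·0.8400 = 71.4084, Bank 2 lends 85.01·0.8400² ≈ 59.9831, and so on.
Summing a geometric series: total = 85.01·[0.8400·(1 − 0.8400^8) / (1 − 0.8400)] ≈ 335.6749 million.

$335.67 million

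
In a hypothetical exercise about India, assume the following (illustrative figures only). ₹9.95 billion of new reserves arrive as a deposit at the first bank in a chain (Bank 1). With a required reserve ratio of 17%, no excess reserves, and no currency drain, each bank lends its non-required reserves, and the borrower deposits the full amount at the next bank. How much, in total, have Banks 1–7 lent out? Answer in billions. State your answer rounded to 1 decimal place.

₹35.4 billion

Bank i lends (1 − rr)^i of the original deposit: Bank 1 lends 9.95·0.8300 = 8.2585, Bank 2 lends 9.95·0.8300² ≈ 6.8546, and so on.
Summing a geometric series: total = 9.95·[0.8300·(1 − 0.8300^7) / (1 − 0.8300)] ≈ 35.3969 billion.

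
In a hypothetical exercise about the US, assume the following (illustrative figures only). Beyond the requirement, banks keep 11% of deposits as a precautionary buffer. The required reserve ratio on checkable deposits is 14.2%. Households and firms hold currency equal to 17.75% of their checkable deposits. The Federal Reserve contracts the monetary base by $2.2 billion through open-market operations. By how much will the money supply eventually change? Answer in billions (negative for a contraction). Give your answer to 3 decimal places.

-6.031 billion

The money multiplier is m = (1 + c) / (rr + e + c) = (1 + 0.1775) / (0.142 + 0.11 + 0.1775) ≈ 2.74156.
The sale removes 2.2 billion of base, so ΔM = m × ΔMB = 2.74156 × (−2.2) ≈ -6.0314 billion.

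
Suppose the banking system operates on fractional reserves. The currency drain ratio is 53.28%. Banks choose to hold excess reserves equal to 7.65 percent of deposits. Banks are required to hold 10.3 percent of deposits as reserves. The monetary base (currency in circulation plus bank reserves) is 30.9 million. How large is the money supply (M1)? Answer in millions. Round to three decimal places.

The money multiplier is m = (1 + c) / (rr + e + c) = (1 + 0.5328) / (0.103 + 0.0765 + 0.5328) ≈ 2.151902.
So M = m × MB = 2.151902 × 30.9 ≈ 66.4938 million.

66.494 million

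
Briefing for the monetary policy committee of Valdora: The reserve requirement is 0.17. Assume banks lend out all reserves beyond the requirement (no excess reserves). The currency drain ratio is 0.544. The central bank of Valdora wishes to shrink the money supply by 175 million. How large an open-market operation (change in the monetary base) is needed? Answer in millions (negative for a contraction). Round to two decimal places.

-80.93 million

The money multiplier is m = (1 + c) / (rr + c) = (1 + 0.544) / (0.17 + 0.544) ≈ 2.162465.
ΔMB = ΔM / m = (−175) / 2.162465 ≈ -80.9262 million.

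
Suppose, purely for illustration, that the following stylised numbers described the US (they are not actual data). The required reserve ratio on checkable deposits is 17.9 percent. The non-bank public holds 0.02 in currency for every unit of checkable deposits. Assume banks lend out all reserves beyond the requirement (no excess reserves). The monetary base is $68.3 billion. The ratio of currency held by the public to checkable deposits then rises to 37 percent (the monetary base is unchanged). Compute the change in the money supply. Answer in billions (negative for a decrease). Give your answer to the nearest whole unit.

-180 billion

Initially m₁ = (1 + 0.02) / (0.179 + 0.02) ≈ 5.1256, so M₁ = 5.1256 × 68.3 ≈ 350.0785 billion.
After the change m₂ = (1 + 0.37) / (0.179 + 0.37) ≈ 2.4954, so M₂ = 2.4954 × 68.3 ≈ 170.4358 billion.
ΔM = M₂ − M₁ = 170.4358 − 350.0785 = -179.6427 billion.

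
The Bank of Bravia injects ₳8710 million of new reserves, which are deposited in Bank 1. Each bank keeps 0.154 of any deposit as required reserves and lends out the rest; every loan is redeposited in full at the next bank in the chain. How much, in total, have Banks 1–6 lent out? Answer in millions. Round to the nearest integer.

₳30306 million

Bank i lends (1 − rr)^i of the original deposit: Bank 1 lends 8710·0.8460 = 7368.6600, Bank 2 lends 8710·0.8460² ≈ 6233.8864, and so on.
Summing a geometric series: total = 8710·[0.8460·(1 − 0.8460^6) / (1 − 0.8460)] ≈ 30306.0025 million.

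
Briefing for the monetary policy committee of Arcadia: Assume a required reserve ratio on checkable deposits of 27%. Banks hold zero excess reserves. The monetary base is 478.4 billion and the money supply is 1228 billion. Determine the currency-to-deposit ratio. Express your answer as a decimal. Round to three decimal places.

Using m = M/MB = 1228/478.4 ≈ 2.566890. From m = (1 + c)/(c + rr + e), rearranging gives 1 + c = m·(c + rr + e), so c·(1 − m) = m·(rr + e) − 1.
Hence c = [m·(rr + e) − 1]/(1 − m) = [2.566890 × (0.27 + 0) − 1] / (1 − 2.566890) ≈ 0.195891.

0.196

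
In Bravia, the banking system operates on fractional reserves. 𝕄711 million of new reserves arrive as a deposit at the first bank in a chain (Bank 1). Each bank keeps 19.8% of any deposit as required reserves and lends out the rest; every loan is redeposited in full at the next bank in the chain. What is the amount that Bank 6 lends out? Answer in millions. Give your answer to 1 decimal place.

𝕄189.2 million

Each bank lends a fraction (1 − rr) = 0.8020 of the deposit it receives, so Bank 6 receives 711·0.8020^5 and lends 711·0.8020^6 ≈ 189.1977 million.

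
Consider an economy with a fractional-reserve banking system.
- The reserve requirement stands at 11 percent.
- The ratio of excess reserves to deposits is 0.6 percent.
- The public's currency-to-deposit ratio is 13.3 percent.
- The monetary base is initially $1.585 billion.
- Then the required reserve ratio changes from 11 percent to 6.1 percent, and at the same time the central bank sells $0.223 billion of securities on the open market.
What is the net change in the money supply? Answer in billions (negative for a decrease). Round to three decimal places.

$0.504 billion

Before: m₁ = (1 + 0.133) / (0.11 + 0.006 + 0.133) ≈ 4.55020, MB₁ = 1.585, so M₁ = 4.55020 × 1.585 ≈ 7.2121 billion.
After: m₂ = (1 + 0.133) / (0.061 + 0.006 + 0.133) = 5.66500, MB₂ = 1.585 − 0.223 = 1.362, so M₂ = 5.66500 × 1.362 ≈ 7.7157 billion.
ΔM = M₂ − M₁ = 7.7157 − 7.2121 = 0.5036 billion.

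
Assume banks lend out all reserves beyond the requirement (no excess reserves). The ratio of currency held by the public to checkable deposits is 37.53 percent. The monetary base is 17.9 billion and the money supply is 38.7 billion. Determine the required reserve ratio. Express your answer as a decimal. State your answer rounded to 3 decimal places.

0.261

Using m = M/MB = 38.7/17.9 ≈ 2.162011. Since m = (1 + c)/(c + rr + e), the denominator satisfies c + rr + e = (1 + c)/m = (1 + 0.3753) / 2.162011 ≈ 0.636121.
With c = 0.3753 and e = 0, the required reserve ratio is 0.636121 − 0.3753 − 0 = 0.260821.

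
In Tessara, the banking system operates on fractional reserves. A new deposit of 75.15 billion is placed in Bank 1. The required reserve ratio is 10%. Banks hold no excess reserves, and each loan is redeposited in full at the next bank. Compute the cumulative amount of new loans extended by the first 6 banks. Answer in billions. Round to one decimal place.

316.9 billion

Bank i lends (1 − rr)^i of the original deposit: Bank 1 lends 75.15·0.9000 = 67.6350, Bank 2 lends 75.15·0.9000² = 60.8715, and so on.
Summing a geometric series: total = 75.15·[0.9000·(1 − 0.9000^6) / (1 − 0.9000)] ≈ 316.9099 billion.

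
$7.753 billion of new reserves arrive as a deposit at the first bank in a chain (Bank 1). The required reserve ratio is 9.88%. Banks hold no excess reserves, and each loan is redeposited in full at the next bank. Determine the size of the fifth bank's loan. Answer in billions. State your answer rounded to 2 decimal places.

$4.61 billion

Each bank lends a fraction (1 − rr) = 0.9012 of the deposit it receives, so Bank 5 receives 7.753·0.9012^4 and lends 7.753·0.9012^5 ≈ 4.6087 billion.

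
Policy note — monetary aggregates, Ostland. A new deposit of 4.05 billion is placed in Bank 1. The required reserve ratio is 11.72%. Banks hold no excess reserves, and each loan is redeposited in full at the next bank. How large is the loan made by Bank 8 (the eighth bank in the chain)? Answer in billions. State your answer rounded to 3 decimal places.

1.494 billion

Each bank lends a fraction (1 − rr) = 0.8828 of the deposit it receives, so Bank 8 receives 4.05·0.8828^7 and lends 4.05·0.8828^8 ≈ 1.4940 billion.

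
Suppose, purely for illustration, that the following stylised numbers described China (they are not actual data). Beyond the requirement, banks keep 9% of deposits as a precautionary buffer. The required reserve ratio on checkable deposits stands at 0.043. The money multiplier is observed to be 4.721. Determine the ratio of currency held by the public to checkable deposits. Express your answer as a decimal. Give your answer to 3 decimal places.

Using m = 4.721. From m = (1 + c)/(c + rr + e), rearranging gives 1 + c = m·(c + rr + e), so c·(1 − m) = m·(rr + e) − 1.
Hence c = [m·(rr + e) − 1]/(1 − m) = [4.721 × (0.043 + 0.09) − 1] / (1 − 4.721) ≈ 0.100002.

0.100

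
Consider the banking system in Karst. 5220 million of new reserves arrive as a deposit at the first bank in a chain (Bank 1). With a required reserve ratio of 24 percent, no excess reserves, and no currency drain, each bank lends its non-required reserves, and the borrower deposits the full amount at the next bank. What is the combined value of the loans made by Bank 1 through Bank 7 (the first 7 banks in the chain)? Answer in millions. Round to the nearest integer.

14109 million

Bank i lends (1 − rr)^i of the original deposit: Bank 1 lends 5220·0.7600 = 3967.2000, Bank 2 lends 5220·0.7600² = 3015.0720, and so on.
Summing a geometric series: total = 5220·[0.7600·(1 − 0.7600^7) / (1 − 0.7600)] ≈ 14109.1493 million.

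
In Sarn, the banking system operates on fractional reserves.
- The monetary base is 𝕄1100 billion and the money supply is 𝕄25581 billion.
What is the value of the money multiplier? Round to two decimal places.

The money multiplier is m = M / MB = 25581 / 1100 ≈ 23.25545.

23.26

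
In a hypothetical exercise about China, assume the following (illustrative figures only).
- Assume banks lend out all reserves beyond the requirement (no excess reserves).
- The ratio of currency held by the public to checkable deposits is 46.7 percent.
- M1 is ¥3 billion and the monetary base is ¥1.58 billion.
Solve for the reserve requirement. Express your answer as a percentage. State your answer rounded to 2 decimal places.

Using m = M/MB = 3/1.58 ≈ 1.898734. Since m = (1 + c)/(c + rr + e), the denominator satisfies c + rr + e = (1 + c)/m = (1 + 0.467) / 1.898734 ≈ 0.772620.
With c = 0.467 and e = 0, the reserve requirement is 0.772620 − 0.467 − 0 = 0.30562.

30.56%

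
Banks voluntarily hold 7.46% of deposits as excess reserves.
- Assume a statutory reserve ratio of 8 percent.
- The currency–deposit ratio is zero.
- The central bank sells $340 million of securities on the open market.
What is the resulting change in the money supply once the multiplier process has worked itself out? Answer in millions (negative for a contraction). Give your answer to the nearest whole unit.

The money multiplier is m = 1 / (rr + e) = 1 / (0.08 + 0.0746) ≈ 6.4683.
The sale removes 340 million of base, so ΔM = m × ΔMB = 6.4683 × (−340) = -2199.222 million.

-2199 million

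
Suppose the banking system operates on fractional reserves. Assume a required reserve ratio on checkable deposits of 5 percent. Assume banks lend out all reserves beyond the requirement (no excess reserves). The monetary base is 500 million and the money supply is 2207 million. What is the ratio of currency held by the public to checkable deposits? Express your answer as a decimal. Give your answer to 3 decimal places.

0.228

Using m = M/MB = 2207/500 = 4.414000. From m = (1 + c)/(c + rr + e), rearranging gives 1 + c = m·(c + rr + e), so c·(1 − m) = m·(rr + e) − 1.
Hence c = [m·(rr + e) − 1]/(1 − m) = [4.414000 × (0.05 + 0) − 1] / (1 − 4.414000) ≈ 0.228266.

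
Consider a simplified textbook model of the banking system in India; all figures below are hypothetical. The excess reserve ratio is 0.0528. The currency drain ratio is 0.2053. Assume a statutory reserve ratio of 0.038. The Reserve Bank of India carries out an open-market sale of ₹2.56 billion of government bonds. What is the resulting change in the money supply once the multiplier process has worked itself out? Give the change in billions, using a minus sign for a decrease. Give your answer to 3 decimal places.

The money multiplier is m = (1 + c) / (rr + e + c) = (1 + 0.2053) / (0.038 + 0.0528 + 0.2053) ≈ 4.07058.
The sale removes 2.56 billion of base, so ΔM = m × ΔMB = 4.07058 × (−2.56) ≈ -10.4207 billion.

-10.421 billion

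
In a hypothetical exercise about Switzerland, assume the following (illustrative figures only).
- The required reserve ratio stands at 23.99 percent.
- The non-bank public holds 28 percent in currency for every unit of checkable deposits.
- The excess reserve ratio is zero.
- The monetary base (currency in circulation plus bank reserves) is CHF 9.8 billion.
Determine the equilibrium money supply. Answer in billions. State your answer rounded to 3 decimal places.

The money multiplier is m = (1 + c) / (rr + c) = (1 + 0.28) / (0.2399 + 0.28) ≈ 2.46201.
So M = m × MB = 2.46201 × 9.8 ≈ 24.1277 billion.

CHF 24.128 billion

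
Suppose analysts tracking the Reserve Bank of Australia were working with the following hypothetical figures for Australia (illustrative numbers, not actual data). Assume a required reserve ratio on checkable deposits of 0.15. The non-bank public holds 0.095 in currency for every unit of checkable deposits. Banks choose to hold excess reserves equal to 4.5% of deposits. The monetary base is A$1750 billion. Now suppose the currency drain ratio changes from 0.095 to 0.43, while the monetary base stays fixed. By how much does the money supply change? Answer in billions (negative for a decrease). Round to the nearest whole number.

-2604 billion

Initially m₁ = (1 + 0.095) / (0.15 + 0.045 + 0.095) ≈ 3.77586, so M₁ = 3.77586 × 1750 = 6607.755 billion.
After the change m₂ = (1 + 0.43) / (0.15 + 0.045 + 0.43) = 2.28800, so M₂ = 2.28800 × 1750 = 4004 billion.
ΔM = M₂ − M₁ = 4004 − 6607.755 = -2603.755 billion.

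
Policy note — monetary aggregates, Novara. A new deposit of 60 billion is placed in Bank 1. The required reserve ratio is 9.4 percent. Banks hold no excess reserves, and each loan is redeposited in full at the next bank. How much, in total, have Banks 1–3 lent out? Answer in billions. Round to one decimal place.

148.2 billion

Bank i lends (1 − rr)^i of the original deposit: Bank 1 lends 60·0.9060 = 54.3600, Bank 2 lends 60·0.9060² ≈ 49.2502, and so on.
Summing a geometric series: total = 60·[0.9060·(1 − 0.9060^3) / (1 − 0.9060)] ≈ 148.2308 billion.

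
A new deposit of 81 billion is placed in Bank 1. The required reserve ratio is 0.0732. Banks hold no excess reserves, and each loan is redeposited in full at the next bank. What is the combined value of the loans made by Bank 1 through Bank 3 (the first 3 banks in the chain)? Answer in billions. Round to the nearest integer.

209 billion

Bank i lends (1 − rr)^i of the original deposit: Bank 1 lends 81·0.9268 = 75.0708, Bank 2 lends 81·0.9268² ≈ 69.5756, and so on.
Summing a geometric series: total = 81·[0.9268·(1 − 0.9268^3) / (1 − 0.9268)] ≈ 209.1291 billion.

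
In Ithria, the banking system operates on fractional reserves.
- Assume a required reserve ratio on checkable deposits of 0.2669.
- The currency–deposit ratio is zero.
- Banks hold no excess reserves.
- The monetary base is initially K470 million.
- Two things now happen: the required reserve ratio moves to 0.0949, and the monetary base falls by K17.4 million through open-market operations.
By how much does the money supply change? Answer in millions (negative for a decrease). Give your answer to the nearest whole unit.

K3008 million

Before: m₁ = 1 / (0.2669) ≈ 3.7467, MB₁ = 470, so M₁ = 3.7467 × 470 = 1760.949 million.
After: m₂ = 1 / (0.0949) ≈ 10.5374, MB₂ = 470 − 17.4 = 452.6, so M₂ = 10.5374 × 452.6 ≈ 4769.2272 million.
ΔM = M₂ − M₁ = 4769.2272 − 1760.949 = 3008.2782 million.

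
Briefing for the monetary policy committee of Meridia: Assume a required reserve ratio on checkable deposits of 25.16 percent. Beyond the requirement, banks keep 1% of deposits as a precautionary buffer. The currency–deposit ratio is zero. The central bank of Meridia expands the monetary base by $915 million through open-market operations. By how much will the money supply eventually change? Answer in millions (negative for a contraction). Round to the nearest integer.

The money multiplier is m = 1 / (rr + e) = 1 / (0.2516 + 0.01) ≈ 3.8226.
The purchase adds 915 million of base, so ΔM = m × ΔMB = 3.8226 × (+915) = 3497.679 million.

$3498 million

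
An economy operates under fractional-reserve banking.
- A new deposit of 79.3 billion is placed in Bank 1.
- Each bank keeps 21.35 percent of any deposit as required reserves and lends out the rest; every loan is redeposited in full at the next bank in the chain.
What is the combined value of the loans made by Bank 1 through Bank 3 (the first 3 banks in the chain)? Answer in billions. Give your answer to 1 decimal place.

Bank i lends (1 − rr)^i of the original deposit: Bank 1 lends 79.3·0.7865 ≈ 62.3694, Bank 2 lends 79.3·0.7865² ≈ 49.0536, and so on.
Summing a geometric series: total = 79.3·[0.7865·(1 − 0.7865^3) / (1 − 0.7865)] ≈ 150.0037 billion.

150.0 billion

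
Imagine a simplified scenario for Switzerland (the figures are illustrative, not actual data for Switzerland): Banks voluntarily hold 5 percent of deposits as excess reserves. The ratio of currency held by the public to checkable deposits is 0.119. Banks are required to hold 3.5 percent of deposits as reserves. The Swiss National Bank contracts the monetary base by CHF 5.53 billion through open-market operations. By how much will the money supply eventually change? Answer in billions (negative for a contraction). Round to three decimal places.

-30.334 billion

The money multiplier is m = (1 + c) / (rr + e + c) = (1 + 0.119) / (0.035 + 0.05 + 0.119) ≈ 5.48529.
The sale removes 5.53 billion of base, so ΔM = m × ΔMB = 5.48529 × (−5.53) ≈ -30.3337 billion.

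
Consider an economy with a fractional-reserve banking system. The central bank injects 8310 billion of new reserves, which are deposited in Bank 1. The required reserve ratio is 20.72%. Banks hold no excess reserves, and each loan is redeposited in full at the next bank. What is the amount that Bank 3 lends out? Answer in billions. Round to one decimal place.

4140.9 billion

Each bank lends a fraction (1 − rr) = 0.7928 of the deposit it receives, so Bank 3 receives 8310·0.7928^2 and lends 8310·0.7928^3 ≈ 4140.8734 billion.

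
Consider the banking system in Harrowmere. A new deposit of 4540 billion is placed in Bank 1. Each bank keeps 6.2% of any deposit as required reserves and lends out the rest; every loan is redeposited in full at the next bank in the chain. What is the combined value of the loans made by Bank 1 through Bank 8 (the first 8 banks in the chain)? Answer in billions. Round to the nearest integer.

27524 billion

Bank i lends (1 − rr)^i of the original deposit: Bank 1 lends 4540·0.9380 = 4258.5200, Bank 2 lends 4540·0.9380² ≈ 3994.4918, and so on.
Summing a geometric series: total = 4540·[0.9380·(1 − 0.9380^8) / (1 − 0.9380)] ≈ 27524.4471 billion.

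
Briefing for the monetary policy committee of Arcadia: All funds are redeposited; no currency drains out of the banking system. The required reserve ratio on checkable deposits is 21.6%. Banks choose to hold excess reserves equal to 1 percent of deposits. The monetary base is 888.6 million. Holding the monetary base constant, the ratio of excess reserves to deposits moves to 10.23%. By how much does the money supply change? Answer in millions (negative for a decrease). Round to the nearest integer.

-1140 million

Initially m₁ = 1 / (0.216 + 0.01) ≈ 4.4248, so M₁ = 4.4248 × 888.6 ≈ 3931.8773 million.
After the change m₂ = 1 / (0.216 + 0.1023) ≈ 3.1417, so M₂ = 3.1417 × 888.6 ≈ 2791.7146 million.
ΔM = M₂ − M₁ = 2791.7146 − 3931.8773 = -1140.1627 million.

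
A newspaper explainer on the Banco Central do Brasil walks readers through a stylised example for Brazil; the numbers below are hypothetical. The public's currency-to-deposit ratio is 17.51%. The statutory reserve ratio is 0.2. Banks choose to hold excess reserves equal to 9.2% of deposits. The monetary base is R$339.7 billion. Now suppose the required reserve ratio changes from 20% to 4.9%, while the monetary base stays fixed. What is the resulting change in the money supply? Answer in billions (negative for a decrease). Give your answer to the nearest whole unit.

R$408 billion

Initially m₁ = (1 + 0.1751) / (0.2 + 0.092 + 0.1751) ≈ 2.5157, so M₁ = 2.5157 × 339.7 ≈ 854.5833 billion.
After the change m₂ = (1 + 0.1751) / (0.049 + 0.092 + 0.1751) ≈ 3.7175, so M₂ = 3.7175 × 339.7 ≈ 1262.8347 billion.
ΔM = M₂ − M₁ = 1262.8347 − 854.5833 = 408.2514 billion.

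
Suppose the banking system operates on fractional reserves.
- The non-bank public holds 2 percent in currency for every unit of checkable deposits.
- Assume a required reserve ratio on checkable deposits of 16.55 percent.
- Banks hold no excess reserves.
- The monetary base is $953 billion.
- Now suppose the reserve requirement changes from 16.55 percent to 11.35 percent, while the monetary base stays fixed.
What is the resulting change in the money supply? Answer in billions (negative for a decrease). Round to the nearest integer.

$2041 billion

Initially m₁ = (1 + 0.02) / (0.1655 + 0.02) ≈ 5.4987, so M₁ = 5.4987 × 953 = 5240.2611 billion.
After the change m₂ = (1 + 0.02) / (0.1135 + 0.02) ≈ 7.6404, so M₂ = 7.6404 × 953 = 7281.3012 billion.
ΔM = M₂ − M₁ = 7281.3012 − 5240.2611 = 2041.0401 billion.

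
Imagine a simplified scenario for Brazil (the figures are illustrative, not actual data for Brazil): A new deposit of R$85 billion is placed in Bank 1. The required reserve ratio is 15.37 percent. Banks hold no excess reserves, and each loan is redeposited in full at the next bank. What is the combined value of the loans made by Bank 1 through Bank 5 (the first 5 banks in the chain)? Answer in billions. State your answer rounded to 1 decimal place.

Bank i lends (1 − rr)^i of the original deposit: Bank 1 lends 85·0.8463 = 71.9355, Bank 2 lends 85·0.8463² ≈ 60.8790, and so on.
Summing a geometric series: total = 85·[0.8463·(1 − 0.8463^5) / (1 − 0.8463)] ≈ 264.8406 billion.

R$264.8 billion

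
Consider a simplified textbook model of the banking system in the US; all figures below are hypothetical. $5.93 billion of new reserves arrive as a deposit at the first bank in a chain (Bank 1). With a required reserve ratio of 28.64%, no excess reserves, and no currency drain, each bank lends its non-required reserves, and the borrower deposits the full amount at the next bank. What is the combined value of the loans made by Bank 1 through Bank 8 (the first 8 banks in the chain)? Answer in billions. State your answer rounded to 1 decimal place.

Bank i lends (1 − rr)^i of the original deposit: Bank 1 lends 5.93·0.7136 ≈ 4.2316, Bank 2 lends 5.93·0.7136² ≈ 3.0197, and so on.
Summing a geometric series: total = 5.93·[0.7136·(1 − 0.7136^8) / (1 − 0.7136)] ≈ 13.7818 billion.

$13.8 billion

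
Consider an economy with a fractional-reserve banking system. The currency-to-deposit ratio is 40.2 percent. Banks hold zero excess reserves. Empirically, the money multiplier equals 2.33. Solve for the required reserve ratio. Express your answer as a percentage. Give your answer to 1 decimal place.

20.0%

Using m = 2.33. Since m = (1 + c)/(c + rr + e), the denominator satisfies c + rr + e = (1 + c)/m = (1 + 0.402) / 2.33 ≈ 0.601717.
With c = 0.402 and e = 0, the required reserve ratio is 0.601717 − 0.402 − 0 = 0.199717.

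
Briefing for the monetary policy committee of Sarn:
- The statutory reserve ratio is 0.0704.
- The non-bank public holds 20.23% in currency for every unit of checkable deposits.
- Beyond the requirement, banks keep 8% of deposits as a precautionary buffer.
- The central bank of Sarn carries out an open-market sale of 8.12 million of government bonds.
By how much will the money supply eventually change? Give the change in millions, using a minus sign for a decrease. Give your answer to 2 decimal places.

The money multiplier is m = (1 + c) / (rr + e + c) = (1 + 0.2023) / (0.0704 + 0.08 + 0.2023) ≈ 3.4088.
The sale removes 8.12 million of base, so ΔM = m × ΔMB = 3.4088 × (−8.12) ≈ -27.6795 million.

-27.68 million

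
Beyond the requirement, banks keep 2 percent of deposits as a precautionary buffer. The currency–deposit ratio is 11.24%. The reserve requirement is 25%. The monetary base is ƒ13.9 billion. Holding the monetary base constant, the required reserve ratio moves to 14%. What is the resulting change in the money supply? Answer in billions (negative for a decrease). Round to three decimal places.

ƒ16.328 billion

Initially m₁ = (1 + 0.1124) / (0.25 + 0.02 + 0.1124) ≈ 2.908996, so M₁ = 2.908996 × 13.9 ≈ 40.435 billion.
After the change m₂ = (1 + 0.1124) / (0.14 + 0.02 + 0.1124) ≈ 4.083700, so M₂ = 4.083700 × 13.9 ≈ 56.7634 billion.
ΔM = M₂ − M₁ = 56.7634 − 40.435 = 16.3284 billion.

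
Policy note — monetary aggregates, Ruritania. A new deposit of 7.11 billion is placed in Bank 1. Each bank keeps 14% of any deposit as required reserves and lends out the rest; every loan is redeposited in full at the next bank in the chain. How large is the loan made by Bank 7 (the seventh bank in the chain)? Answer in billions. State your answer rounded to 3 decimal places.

Each bank lends a fraction (1 − rr) = 0.8600 of the deposit it receives, so Bank 7 receives 7.11·0.8600^6 and lends 7.11·0.8600^7 ≈ 2.4738 billion.

2.474 billion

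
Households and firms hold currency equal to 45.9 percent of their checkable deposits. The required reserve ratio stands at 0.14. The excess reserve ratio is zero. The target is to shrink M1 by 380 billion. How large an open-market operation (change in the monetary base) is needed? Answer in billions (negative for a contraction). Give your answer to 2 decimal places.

-156.01 billion

The money multiplier is m = (1 + c) / (rr + c) = (1 + 0.459) / (0.14 + 0.459) ≈ 2.435726.
ΔMB = ΔM / m = (−380) / 2.435726 ≈ -156.011 billion.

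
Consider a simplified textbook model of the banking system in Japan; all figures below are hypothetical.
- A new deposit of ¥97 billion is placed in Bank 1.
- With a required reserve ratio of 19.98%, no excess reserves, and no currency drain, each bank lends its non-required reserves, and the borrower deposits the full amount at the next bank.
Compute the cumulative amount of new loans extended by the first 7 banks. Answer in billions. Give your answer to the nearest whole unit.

Bank i lends (1 − rr)^i of the original deposit: Bank 1 lends 97·0.8002 = 77.6194, Bank 2 lends 97·0.8002² ≈ 62.1110, and so on.
Summing a geometric series: total = 97·[0.8002·(1 − 0.8002^7) / (1 − 0.8002)] ≈ 306.8715 billion.

¥307 billion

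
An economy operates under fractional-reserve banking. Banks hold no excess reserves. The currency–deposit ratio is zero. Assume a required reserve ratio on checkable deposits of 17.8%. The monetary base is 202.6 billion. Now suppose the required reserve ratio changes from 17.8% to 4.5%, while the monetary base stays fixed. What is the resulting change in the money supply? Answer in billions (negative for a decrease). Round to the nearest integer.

Initially m₁ = 1 / (0.178) ≈ 5.6180, so M₁ = 5.6180 × 202.6 = 1138.2068 billion.
After the change m₂ = 1 / (0.045) ≈ 22.2222, so M₂ = 22.2222 × 202.6 ≈ 4502.2177 billion.
ΔM = M₂ − M₁ = 4502.2177 − 1138.2068 = 3364.0109 billion.

3364 billion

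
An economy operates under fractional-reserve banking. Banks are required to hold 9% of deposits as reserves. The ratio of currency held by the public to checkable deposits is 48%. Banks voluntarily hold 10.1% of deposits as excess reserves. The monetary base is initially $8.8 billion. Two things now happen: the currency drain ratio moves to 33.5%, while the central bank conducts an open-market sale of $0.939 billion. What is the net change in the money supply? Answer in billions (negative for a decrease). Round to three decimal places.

$0.542 billion

Before: m₁ = (1 + 0.48) / (0.09 + 0.101 + 0.48) ≈ 2.20566, MB₁ = 8.8, so M₁ = 2.20566 × 8.8 ≈ 19.4098 billion.
After: m₂ = (1 + 0.335) / (0.09 + 0.101 + 0.335) ≈ 2.53802, MB₂ = 8.8 − 0.939 = 7.861, so M₂ = 2.53802 × 7.861 ≈ 19.9514 billion.
ΔM = M₂ − M₁ = 19.9514 − 19.4098 = 0.5416 billion.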